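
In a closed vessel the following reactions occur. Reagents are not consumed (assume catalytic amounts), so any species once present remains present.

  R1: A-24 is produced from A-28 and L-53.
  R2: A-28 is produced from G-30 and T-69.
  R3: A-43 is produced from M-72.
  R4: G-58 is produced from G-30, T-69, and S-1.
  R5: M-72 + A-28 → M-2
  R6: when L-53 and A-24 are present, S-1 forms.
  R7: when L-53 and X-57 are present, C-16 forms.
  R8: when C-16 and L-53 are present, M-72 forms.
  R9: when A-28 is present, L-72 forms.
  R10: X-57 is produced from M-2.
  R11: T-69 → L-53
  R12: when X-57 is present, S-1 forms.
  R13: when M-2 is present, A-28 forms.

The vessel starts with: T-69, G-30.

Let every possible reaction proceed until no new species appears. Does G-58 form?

Yes

T-69 present → L-53 forms (R11).
G-30 and T-69 present → A-28 forms (R2).
A-28 and L-53 present → A-24 forms (R1).
L-53 and A-24 present → S-1 forms (R6).
G-30, T-69, and S-1 present → G-58 forms (R4).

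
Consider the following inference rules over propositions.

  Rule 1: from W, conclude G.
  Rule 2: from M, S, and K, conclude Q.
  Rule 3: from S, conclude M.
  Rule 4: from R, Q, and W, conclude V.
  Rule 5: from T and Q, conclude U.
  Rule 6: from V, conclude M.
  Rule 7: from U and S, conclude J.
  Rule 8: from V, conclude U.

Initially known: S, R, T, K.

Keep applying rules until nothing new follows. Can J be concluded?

Yes

S holds, so M follows (Rule 3).
From M, S, and K, Rule 2 gives Q.
From T and Q, Rule 5 gives U.
From U and S, Rule 7 gives J.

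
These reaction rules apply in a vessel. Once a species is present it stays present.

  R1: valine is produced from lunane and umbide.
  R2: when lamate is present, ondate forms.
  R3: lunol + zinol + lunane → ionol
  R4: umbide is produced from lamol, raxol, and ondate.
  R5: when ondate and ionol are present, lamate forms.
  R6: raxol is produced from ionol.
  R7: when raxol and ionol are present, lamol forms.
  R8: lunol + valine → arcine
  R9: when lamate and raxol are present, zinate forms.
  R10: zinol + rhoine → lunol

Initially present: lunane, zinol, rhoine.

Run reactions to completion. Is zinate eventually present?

No

zinate would need lamate and raxol (R9), but lamate never forms.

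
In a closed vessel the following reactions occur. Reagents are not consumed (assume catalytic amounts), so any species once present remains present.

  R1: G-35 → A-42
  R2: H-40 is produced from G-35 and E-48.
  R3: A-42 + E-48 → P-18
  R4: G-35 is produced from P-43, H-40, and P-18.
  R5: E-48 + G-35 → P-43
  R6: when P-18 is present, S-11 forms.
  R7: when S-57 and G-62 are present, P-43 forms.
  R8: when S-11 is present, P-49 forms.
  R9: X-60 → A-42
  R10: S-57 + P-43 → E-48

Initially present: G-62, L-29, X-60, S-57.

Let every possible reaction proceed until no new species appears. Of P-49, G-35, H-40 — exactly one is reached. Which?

X-60 present → A-42 forms (R9).
S-57 and G-62 present → P-43 forms (R7).
S-57 and P-43 present → E-48 forms (R10).
A-42 and E-48 present → P-18 forms (R3).
P-18 present → S-11 forms (R6).
S-11 present → P-49 forms (R8).
G-35 would need P-43, H-40, and P-18 (R4), but H-40 never forms. H-40 would need G-35 and E-48 (R2), but G-35 never forms.

P-49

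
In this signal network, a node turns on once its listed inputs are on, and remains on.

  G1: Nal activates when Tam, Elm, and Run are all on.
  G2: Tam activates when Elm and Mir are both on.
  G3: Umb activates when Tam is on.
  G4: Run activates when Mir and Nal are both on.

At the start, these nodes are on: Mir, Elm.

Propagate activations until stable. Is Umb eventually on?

G2: Elm and Mir on → Tam on.
Tam is on, so Umb activates (G3).

Yes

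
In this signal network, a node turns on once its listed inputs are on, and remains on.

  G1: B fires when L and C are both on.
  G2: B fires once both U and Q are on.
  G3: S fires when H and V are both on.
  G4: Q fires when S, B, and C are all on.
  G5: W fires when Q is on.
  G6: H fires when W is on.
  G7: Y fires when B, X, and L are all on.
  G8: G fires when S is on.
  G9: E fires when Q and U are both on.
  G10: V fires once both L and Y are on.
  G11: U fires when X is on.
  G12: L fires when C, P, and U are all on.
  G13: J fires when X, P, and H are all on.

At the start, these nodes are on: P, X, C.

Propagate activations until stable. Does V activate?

X is on, so U fires (G11).
C, P, and U are on, so L fires (G12).
G1: L and C on → B on.
B, X, and L are on, so Y fires (G7).
L and Y are on, so V fires (G10).

Yes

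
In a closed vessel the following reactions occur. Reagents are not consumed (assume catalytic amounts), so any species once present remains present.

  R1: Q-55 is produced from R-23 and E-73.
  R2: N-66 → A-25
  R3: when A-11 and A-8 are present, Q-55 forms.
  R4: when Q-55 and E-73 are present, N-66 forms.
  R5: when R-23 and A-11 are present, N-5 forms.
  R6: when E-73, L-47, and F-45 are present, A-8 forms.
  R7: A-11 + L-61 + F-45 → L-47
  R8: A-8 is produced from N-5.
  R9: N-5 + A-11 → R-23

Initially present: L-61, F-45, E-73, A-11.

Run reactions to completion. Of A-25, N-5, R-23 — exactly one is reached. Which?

A-25

A-11, L-61, and F-45 present → L-47 forms (R7).
E-73, L-47, and F-45 present → A-8 forms (R6).
A-11 and A-8 present → Q-55 forms (R3).
Q-55 and E-73 present → N-66 forms (R4).
N-66 present → A-25 forms (R2).
N-5 would need R-23 and A-11 (R5), but R-23 never forms. R-23 would need N-5 and A-11 (R9), but N-5 never forms.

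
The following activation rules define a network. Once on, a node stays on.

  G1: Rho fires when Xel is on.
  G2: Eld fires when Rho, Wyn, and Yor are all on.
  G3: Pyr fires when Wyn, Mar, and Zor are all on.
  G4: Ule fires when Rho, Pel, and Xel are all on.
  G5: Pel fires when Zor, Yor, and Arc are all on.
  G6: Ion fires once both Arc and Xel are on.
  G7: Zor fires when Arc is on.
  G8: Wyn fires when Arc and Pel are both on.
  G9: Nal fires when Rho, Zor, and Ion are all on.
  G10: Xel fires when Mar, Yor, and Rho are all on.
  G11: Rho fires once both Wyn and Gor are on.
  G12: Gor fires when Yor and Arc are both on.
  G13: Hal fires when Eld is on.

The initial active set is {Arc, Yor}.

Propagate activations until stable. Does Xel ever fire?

No

Xel would need Mar, Yor, and Rho (G10), but Mar never turns on.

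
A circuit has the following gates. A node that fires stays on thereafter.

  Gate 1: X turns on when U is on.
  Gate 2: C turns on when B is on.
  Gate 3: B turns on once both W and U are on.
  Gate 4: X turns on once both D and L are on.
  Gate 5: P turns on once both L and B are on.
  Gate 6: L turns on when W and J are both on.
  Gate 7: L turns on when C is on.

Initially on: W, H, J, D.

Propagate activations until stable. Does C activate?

No

C would need B (Gate 2), but B never turns on.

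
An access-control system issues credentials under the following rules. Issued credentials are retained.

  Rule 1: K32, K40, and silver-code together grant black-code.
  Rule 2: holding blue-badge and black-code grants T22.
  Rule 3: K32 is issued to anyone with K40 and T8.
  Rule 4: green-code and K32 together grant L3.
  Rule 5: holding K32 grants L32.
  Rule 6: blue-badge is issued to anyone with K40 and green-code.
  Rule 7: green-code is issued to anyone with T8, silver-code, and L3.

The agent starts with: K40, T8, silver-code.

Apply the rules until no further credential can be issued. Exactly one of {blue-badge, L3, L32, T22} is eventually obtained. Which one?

L32

Holding K40 and T8 grants K32 (Rule 3).
Holding K32 grants L32 (Rule 5).
T22 would need blue-badge and black-code (Rule 2), but blue-badge is never granted. blue-badge would need K40 and green-code (Rule 6), but green-code is never granted. L3 would need green-code and K32 (Rule 4), but green-code is never granted.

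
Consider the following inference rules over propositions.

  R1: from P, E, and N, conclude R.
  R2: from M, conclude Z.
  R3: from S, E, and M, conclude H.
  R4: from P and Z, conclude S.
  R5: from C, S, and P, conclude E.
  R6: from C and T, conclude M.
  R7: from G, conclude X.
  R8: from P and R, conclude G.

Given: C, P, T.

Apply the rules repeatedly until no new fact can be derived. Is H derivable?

Yes

From C and T, R6 gives M.
From M, R2 gives Z.
From P and Z, R4 gives S.
From C, S, and P, R5 gives E.
S, E, and M hold, so H follows (R3).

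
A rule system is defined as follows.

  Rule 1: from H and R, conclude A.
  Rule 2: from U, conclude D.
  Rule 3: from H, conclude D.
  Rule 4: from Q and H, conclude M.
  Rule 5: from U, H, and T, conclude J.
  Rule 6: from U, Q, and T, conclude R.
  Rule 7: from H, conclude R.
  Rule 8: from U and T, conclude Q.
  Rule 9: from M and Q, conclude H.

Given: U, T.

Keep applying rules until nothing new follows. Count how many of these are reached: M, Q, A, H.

1

U and T hold, so Q follows (Rule 8).
M would need Q and H (Rule 4), but H is never established.
Q: reached.
A would need H and R (Rule 1), but H is never established.
H would need M and Q (Rule 9), but M is never established.
Reached: Q — 1 of the 4.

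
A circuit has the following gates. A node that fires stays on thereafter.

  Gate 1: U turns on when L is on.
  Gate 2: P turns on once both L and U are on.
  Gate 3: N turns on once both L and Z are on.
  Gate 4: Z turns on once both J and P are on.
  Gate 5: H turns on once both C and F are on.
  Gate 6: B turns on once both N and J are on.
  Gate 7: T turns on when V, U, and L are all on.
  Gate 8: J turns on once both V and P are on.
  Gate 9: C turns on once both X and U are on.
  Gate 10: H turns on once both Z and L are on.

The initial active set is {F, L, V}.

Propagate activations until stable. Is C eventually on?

C would need X and U (Gate 9), but X never turns on.

No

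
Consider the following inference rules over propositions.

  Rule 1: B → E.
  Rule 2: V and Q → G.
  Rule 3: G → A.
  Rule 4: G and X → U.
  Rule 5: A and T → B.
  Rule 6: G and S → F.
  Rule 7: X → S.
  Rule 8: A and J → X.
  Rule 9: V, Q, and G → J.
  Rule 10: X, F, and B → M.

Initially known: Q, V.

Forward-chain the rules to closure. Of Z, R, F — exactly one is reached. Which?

F

V and Q hold, so G follows (Rule 2).
From V, Q, and G, Rule 9 gives J.
From G, Rule 3 gives A.
A and J hold, so X follows (Rule 8).
X holds, so S follows (Rule 7).
From G and S, Rule 6 gives F.
No rule produces Z, and it is not given. No rule produces R, and it is not given.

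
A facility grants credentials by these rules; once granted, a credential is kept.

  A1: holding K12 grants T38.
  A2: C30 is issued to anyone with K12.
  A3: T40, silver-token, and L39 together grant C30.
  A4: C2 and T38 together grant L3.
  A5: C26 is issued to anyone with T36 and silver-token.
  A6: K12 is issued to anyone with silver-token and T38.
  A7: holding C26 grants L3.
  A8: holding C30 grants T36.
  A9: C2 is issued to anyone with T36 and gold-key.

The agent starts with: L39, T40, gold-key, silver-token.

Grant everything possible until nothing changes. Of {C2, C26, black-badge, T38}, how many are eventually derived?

Holding T40, silver-token, and L39 grants C30 (A3).
Holding C30 grants T36 (A8).
Holding T36 and silver-token grants C26 (A5).
Holding T36 and gold-key grants C2 (A9).
C2: reached.
C26: reached.
No rule produces black-badge, and it is not given.
T38 would need K12 (A1), but K12 is never granted.
Reached: C2 and C26 — 2 of the 4.

2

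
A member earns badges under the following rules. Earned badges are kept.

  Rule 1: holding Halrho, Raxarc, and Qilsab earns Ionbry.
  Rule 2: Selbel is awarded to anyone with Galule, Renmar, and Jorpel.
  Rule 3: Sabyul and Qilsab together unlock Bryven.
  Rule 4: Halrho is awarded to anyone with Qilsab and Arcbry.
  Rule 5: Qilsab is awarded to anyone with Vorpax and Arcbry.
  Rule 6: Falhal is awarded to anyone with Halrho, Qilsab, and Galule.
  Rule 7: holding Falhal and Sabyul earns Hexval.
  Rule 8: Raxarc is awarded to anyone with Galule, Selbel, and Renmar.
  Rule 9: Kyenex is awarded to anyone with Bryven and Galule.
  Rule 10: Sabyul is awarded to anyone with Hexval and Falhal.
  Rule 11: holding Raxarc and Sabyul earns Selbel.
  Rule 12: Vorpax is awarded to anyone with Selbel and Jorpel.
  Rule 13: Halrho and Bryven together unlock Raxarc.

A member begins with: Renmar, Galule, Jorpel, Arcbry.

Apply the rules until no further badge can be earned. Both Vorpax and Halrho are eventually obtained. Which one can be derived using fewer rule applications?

Vorpax

Vorpax: With Galule, Renmar, and Jorpel, Selbel is earned (Rule 2). With Selbel and Jorpel, Vorpax is earned (Rule 12). [2 rule applications]
Halrho: With Galule, Renmar, and Jorpel, Selbel is earned (Rule 2). With Selbel and Jorpel, Vorpax is earned (Rule 12). With Vorpax and Arcbry, Qilsab is earned (Rule 5). With Qilsab and Arcbry, Halrho is earned (Rule 4). [4 rule applications]
Vorpax needs fewer.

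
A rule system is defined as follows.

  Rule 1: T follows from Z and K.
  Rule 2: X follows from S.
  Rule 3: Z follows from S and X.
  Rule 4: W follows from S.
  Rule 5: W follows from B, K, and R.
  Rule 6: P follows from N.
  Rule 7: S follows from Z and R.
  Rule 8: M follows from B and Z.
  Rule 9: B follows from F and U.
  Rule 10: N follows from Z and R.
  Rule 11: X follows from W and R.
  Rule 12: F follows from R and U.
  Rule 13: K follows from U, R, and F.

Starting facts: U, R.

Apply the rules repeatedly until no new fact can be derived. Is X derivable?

Yes

From R and U, Rule 12 gives F.
From U, R, and F, Rule 13 gives K.
F and U hold, so B follows (Rule 9).
From B, K, and R, Rule 5 gives W.
From W and R, Rule 11 gives X.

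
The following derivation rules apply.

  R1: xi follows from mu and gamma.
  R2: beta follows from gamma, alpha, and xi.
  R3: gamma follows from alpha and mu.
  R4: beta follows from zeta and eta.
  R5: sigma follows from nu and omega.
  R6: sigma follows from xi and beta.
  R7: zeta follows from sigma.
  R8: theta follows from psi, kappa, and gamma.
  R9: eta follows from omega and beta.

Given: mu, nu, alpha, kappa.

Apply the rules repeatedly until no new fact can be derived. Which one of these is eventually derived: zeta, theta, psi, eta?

zeta

alpha and mu hold, so gamma follows (R3).
From mu and gamma, R1 gives xi.
gamma, alpha, and xi hold, so beta follows (R2).
xi and beta hold, so sigma follows (R6).
sigma holds, so zeta follows (R7).
eta would need omega and beta (R9), but omega is never established. No rule produces psi, and it is not given. theta would need psi, kappa, and gamma (R8), but psi is never established.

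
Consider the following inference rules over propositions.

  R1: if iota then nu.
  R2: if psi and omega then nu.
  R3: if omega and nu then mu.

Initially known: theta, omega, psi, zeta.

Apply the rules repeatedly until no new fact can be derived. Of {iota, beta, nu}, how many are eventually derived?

1

From psi and omega, R2 gives nu.
No rule produces iota, and it is not given.
No rule produces beta, and it is not given.
nu: reached.
Reached: nu — 1 of the 3.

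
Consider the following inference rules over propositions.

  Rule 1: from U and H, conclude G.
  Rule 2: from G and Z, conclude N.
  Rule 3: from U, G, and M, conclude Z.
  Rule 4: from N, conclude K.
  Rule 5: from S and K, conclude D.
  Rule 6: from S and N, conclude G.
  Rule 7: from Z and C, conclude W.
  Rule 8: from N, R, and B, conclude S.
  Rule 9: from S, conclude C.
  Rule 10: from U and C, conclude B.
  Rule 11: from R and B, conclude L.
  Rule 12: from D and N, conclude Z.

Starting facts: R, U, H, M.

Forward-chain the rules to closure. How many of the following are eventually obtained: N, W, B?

1

U and H hold, so G follows (Rule 1).
From U, G, and M, Rule 3 gives Z.
From G and Z, Rule 2 gives N.
N: reached.
W would need Z and C (Rule 7), but C is never established.
B would need U and C (Rule 10), but C is never established.
Reached: N — 1 of the 3.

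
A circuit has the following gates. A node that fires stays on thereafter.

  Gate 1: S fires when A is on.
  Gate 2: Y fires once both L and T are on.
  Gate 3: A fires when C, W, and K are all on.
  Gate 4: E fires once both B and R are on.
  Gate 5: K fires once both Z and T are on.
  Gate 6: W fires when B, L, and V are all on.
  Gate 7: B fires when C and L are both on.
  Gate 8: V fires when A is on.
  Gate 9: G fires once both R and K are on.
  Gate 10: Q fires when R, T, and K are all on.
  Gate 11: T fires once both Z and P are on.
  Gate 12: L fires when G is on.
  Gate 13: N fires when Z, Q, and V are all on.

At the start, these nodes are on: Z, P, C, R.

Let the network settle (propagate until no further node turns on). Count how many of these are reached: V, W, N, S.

V would need A (Gate 8), but A never turns on.
W would need B, L, and V (Gate 6), but V never turns on.
N would need Z, Q, and V (Gate 13), but V never turns on.
S would need A (Gate 1), but A never turns on.
None of the 4 are reached.

0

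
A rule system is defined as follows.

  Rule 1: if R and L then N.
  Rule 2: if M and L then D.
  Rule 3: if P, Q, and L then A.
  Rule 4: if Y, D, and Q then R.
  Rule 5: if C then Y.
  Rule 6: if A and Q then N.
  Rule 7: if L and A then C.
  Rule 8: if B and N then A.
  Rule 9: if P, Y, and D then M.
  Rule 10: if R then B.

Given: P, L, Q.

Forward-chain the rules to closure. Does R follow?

R would need Y, D, and Q (Rule 4), but D is never established.

No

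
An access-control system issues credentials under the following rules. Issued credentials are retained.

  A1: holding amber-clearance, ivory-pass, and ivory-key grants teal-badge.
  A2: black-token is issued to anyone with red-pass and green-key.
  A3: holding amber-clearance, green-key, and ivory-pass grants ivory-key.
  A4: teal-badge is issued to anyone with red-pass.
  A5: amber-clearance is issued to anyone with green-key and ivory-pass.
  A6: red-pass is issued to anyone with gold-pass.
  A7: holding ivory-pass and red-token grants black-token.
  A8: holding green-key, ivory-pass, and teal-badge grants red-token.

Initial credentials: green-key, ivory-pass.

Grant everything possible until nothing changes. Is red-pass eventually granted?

No

red-pass would need gold-pass (A6), but gold-pass is never granted.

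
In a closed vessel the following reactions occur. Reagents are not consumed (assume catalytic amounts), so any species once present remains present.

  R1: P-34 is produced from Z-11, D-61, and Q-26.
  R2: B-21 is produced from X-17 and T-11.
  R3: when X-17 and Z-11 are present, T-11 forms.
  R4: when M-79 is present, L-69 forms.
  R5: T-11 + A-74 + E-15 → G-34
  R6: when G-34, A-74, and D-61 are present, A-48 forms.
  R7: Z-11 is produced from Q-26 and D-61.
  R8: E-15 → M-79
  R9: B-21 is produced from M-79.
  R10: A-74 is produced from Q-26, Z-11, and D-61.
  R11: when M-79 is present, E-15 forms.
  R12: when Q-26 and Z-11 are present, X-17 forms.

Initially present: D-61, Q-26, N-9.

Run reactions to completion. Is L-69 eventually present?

L-69 would need M-79 (R4), but M-79 never forms.

No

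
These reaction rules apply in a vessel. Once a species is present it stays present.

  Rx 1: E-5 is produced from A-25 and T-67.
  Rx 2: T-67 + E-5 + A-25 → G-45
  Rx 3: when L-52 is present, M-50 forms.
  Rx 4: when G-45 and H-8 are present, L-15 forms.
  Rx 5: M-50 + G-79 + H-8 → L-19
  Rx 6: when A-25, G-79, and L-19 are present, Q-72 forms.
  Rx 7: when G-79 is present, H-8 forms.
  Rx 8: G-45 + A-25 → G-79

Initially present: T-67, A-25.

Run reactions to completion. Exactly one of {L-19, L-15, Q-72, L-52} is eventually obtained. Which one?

L-15

A-25 and T-67 present → E-5 forms (Rx 1).
T-67, E-5, and A-25 present → G-45 forms (Rx 2).
G-45 and A-25 present → G-79 forms (Rx 8).
G-79 present → H-8 forms (Rx 7).
G-45 and H-8 present → L-15 forms (Rx 4).
L-19 would need M-50, G-79, and H-8 (Rx 5), but M-50 never forms. No rule produces L-52, and it is not given. Q-72 would need A-25, G-79, and L-19 (Rx 6), but L-19 never forms.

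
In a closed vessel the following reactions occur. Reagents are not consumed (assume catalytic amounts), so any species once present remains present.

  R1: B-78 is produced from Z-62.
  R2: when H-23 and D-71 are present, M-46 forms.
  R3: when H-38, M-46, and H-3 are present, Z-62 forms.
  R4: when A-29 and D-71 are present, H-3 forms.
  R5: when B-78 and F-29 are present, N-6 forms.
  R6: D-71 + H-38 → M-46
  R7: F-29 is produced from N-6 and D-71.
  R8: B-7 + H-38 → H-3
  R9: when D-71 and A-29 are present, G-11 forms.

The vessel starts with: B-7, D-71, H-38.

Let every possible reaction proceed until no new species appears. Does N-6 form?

N-6 would need B-78 and F-29 (R5), but F-29 never forms.

No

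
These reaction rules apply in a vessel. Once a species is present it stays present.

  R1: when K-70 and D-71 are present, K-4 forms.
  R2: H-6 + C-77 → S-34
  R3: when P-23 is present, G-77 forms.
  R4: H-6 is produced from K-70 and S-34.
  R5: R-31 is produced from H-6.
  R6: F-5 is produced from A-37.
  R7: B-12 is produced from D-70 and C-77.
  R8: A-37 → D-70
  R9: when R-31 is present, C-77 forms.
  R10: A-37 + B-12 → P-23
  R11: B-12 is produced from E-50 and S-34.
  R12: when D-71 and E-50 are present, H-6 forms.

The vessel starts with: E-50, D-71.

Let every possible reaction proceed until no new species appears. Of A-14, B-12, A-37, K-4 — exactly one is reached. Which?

D-71 and E-50 present → H-6 forms (R12).
H-6 present → R-31 forms (R5).
R-31 present → C-77 forms (R9).
H-6 and C-77 present → S-34 forms (R2).
E-50 and S-34 present → B-12 forms (R11).
No rule produces A-14, and it is not given. K-4 would need K-70 and D-71 (R1), but K-70 never forms. No rule produces A-37, and it is not given.

B-12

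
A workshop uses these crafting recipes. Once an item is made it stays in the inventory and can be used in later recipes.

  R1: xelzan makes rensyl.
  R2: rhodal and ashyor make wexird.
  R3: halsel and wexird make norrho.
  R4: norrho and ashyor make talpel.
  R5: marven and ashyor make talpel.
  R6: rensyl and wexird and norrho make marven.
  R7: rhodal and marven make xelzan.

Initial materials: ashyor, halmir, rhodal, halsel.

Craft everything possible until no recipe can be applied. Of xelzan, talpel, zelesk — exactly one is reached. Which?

rhodal and ashyor → wexird (R2).
Using R3, halsel and wexird make norrho.
Using R4, norrho and ashyor make talpel.
xelzan would need rhodal and marven (R7), but marven is never obtained. No rule produces zelesk, and it is not given.

talpel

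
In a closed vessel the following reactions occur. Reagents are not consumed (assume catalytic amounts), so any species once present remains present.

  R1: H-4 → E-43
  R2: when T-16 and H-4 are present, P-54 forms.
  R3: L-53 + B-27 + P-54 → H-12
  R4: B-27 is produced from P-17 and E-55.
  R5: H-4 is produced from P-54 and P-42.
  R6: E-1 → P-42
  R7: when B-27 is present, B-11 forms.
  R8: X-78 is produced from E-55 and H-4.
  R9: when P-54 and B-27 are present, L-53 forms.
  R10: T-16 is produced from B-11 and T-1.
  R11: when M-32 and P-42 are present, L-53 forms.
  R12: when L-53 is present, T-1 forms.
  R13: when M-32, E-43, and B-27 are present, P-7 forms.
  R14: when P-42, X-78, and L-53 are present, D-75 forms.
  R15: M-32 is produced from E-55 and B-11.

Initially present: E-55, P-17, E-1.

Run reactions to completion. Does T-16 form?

P-17 and E-55 present → B-27 forms (R4).
E-1 present → P-42 forms (R6).
B-27 present → B-11 forms (R7).
E-55 and B-11 present → M-32 forms (R15).
M-32 and P-42 present → L-53 forms (R11).
L-53 present → T-1 forms (R12).
B-11 and T-1 present → T-16 forms (R10).

Yes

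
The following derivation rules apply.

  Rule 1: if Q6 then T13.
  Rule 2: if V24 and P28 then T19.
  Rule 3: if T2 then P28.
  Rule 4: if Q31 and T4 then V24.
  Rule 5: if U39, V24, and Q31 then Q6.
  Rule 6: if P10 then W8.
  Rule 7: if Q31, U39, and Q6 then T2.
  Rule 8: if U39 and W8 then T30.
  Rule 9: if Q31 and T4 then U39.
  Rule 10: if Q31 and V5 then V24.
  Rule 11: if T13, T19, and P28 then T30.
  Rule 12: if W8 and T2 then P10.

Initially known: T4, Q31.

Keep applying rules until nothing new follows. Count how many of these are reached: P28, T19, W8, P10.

Q31 and T4 hold, so U39 follows (Rule 9).
From Q31 and T4, Rule 4 gives V24.
U39, V24, and Q31 hold, so Q6 follows (Rule 5).
Q31, U39, and Q6 hold, so T2 follows (Rule 7).
From T2, Rule 3 gives P28.
V24 and P28 hold, so T19 follows (Rule 2).
P28: reached.
T19: reached.
W8 would need P10 (Rule 6), but P10 is never established.
P10 would need W8 and T2 (Rule 12), but W8 is never established.
Reached: P28 and T19 — 2 of the 4.

2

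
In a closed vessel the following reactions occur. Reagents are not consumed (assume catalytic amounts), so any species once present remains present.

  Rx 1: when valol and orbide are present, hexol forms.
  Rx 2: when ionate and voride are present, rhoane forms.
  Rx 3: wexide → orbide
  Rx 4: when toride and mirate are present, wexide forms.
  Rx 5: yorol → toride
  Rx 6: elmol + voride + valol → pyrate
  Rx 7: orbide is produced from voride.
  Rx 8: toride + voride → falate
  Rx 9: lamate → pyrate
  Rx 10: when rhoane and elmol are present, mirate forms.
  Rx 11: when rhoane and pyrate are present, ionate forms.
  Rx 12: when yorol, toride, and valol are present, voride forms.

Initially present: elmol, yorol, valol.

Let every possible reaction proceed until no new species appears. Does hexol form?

yorol present → toride forms (Rx 5).
yorol, toride, and valol present → voride forms (Rx 12).
voride present → orbide forms (Rx 7).
valol and orbide present → hexol forms (Rx 1).

Yes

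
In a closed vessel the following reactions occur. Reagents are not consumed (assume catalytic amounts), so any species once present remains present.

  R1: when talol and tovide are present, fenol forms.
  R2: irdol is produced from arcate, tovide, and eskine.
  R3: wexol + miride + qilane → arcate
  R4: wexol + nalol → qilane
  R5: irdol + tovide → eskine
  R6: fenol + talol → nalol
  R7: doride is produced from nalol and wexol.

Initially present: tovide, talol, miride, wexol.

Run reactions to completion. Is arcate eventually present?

Yes

talol and tovide present → fenol forms (R1).
fenol and talol present → nalol forms (R6).
wexol and nalol present → qilane forms (R4).
wexol, miride, and qilane present → arcate forms (R3).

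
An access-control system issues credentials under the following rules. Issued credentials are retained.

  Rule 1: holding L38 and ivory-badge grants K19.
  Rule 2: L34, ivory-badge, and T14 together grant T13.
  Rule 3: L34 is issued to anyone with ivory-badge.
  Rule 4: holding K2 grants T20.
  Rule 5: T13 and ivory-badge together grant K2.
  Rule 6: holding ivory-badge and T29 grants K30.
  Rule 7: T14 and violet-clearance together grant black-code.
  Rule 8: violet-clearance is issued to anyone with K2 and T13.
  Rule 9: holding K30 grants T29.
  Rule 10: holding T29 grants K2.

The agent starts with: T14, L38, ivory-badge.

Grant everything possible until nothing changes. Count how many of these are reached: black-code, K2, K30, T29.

Holding ivory-badge grants L34 (Rule 3).
Holding L34, ivory-badge, and T14 grants T13 (Rule 2).
Holding T13 and ivory-badge grants K2 (Rule 5).
Holding K2 and T13 grants violet-clearance (Rule 8).
Holding T14 and violet-clearance grants black-code (Rule 7).
black-code: reached.
K2: reached.
K30 would need ivory-badge and T29 (Rule 6), but T29 is never granted.
T29 would need K30 (Rule 9), but K30 is never granted.
Reached: black-code and K2 — 2 of the 4.

2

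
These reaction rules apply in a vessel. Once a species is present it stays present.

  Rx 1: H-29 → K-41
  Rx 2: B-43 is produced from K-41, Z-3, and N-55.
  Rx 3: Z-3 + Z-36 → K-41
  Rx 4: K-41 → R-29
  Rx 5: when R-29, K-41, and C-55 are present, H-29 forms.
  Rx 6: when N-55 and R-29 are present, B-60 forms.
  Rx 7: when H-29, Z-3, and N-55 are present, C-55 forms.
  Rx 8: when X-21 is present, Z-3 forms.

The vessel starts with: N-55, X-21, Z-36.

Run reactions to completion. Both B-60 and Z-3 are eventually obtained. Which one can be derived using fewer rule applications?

Z-3: X-21 present → Z-3 forms (Rx 8). [1 rule application]
B-60: X-21 present → Z-3 forms (Rx 8). Z-3 and Z-36 present → K-41 forms (Rx 3). K-41 present → R-29 forms (Rx 4). N-55 and R-29 present → B-60 forms (Rx 6). [4 rule applications]
Z-3 needs fewer.

Z-3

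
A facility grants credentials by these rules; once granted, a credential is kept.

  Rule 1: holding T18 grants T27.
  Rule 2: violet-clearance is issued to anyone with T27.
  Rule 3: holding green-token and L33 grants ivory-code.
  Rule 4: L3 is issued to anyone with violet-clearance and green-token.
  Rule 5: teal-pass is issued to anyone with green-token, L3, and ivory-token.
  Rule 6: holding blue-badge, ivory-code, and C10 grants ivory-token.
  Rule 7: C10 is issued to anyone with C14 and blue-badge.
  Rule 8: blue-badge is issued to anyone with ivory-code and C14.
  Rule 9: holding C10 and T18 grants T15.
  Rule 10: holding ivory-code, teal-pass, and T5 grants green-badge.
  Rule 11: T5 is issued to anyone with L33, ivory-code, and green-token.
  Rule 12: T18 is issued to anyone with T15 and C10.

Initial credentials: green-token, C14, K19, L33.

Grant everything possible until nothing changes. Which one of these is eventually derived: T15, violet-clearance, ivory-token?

Holding green-token and L33 grants ivory-code (Rule 3).
Holding ivory-code and C14 grants blue-badge (Rule 8).
Holding C14 and blue-badge grants C10 (Rule 7).
Holding blue-badge, ivory-code, and C10 grants ivory-token (Rule 6).
violet-clearance would need T27 (Rule 2), but T27 is never granted. T15 would need C10 and T18 (Rule 9), but T18 is never granted.

ivory-token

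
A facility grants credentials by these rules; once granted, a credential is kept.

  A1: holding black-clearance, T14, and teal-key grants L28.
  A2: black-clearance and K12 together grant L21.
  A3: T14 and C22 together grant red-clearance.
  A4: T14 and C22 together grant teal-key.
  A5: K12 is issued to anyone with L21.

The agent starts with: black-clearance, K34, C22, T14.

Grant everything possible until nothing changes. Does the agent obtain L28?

Holding T14 and C22 grants teal-key (A4).
Holding black-clearance, T14, and teal-key grants L28 (A1).

Yes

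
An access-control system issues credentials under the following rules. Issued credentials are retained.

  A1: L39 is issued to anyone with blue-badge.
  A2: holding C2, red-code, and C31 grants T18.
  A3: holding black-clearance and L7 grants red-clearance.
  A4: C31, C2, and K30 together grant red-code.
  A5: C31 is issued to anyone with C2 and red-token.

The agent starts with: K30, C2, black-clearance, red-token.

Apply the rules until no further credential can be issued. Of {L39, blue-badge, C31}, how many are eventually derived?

1

Holding C2 and red-token grants C31 (A5).
L39 would need blue-badge (A1), but blue-badge is never granted.
No rule produces blue-badge, and it is not given.
C31: reached.
Reached: C31 — 1 of the 3.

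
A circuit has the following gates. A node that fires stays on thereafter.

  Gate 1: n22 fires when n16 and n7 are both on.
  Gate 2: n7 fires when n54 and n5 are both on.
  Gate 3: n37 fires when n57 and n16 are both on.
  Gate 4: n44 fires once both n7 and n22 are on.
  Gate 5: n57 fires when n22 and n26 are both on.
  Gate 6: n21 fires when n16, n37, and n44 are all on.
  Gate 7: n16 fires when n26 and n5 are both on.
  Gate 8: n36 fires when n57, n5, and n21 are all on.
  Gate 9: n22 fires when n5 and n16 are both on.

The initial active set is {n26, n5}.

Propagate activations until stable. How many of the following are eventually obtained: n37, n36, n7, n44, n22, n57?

n26 and n5 are on, so n16 fires (Gate 7).
n5 and n16 are on, so n22 fires (Gate 9).
n22 and n26 are on, so n57 fires (Gate 5).
Gate 3: n57 and n16 on → n37 on.
n37: reached.
n36 would need n57, n5, and n21 (Gate 8), but n21 never turns on.
n7 would need n54 and n5 (Gate 2), but n54 never turns on.
n44 would need n7 and n22 (Gate 4), but n7 never turns on.
n22: reached.
n57: reached.
Reached: n37, n22, and n57 — 3 of the 6.

3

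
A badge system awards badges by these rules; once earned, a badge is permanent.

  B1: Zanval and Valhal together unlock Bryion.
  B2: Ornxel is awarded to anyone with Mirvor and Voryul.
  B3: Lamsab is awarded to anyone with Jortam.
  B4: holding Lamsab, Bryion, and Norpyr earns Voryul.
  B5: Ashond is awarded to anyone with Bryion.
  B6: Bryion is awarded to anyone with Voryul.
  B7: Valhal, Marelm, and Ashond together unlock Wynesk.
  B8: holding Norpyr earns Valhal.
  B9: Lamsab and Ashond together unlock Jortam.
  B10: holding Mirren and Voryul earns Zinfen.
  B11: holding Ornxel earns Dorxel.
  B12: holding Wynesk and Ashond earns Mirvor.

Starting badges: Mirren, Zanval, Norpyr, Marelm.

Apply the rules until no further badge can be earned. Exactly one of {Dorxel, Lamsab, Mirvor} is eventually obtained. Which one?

Mirvor

With Norpyr, Valhal is earned (B8).
With Zanval and Valhal, Bryion is earned (B1).
With Bryion, Ashond is earned (B5).
With Valhal, Marelm, and Ashond, Wynesk is earned (B7).
With Wynesk and Ashond, Mirvor is earned (B12).
Lamsab would need Jortam (B3), but Jortam is never earned. Dorxel would need Ornxel (B11), but Ornxel is never earned.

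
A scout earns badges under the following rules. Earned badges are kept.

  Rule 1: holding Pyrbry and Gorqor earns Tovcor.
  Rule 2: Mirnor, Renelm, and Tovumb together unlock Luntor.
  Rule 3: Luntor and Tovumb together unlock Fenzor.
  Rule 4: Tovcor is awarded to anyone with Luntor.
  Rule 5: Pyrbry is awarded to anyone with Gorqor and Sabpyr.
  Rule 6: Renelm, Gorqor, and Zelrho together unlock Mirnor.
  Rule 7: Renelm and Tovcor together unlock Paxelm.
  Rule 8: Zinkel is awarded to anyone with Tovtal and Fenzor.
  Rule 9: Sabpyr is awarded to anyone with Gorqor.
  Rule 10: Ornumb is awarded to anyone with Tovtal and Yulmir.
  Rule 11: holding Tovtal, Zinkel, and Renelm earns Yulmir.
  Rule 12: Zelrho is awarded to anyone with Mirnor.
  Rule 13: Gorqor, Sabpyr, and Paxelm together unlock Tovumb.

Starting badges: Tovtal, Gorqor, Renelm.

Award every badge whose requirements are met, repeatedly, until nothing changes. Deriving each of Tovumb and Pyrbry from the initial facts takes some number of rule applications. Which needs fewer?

Pyrbry: With Gorqor, Sabpyr is earned (Rule 9). With Gorqor and Sabpyr, Pyrbry is earned (Rule 5). [2 rule applications]
Tovumb: With Gorqor, Sabpyr is earned (Rule 9). With Gorqor and Sabpyr, Pyrbry is earned (Rule 5). With Pyrbry and Gorqor, Tovcor is earned (Rule 1). With Renelm and Tovcor, Paxelm is earned (Rule 7). With Gorqor, Sabpyr, and Paxelm, Tovumb is earned (Rule 13). [5 rule applications]
Pyrbry needs fewer.

Pyrbry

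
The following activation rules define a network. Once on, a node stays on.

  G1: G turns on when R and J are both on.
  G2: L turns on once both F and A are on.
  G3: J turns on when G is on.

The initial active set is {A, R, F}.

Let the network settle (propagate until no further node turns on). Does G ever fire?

G would need R and J (G1), but J never turns on.

No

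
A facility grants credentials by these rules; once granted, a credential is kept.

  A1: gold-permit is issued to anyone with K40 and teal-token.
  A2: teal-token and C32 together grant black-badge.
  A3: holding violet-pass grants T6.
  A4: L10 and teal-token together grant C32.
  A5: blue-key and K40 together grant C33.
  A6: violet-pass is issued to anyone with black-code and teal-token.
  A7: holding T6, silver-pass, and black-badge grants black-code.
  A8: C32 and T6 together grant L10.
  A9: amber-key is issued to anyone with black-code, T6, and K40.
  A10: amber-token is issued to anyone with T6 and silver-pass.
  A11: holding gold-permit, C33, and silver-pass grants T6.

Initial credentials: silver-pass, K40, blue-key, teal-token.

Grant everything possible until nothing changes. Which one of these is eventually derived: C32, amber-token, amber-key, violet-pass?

amber-token

Holding K40 and teal-token grants gold-permit (A1).
Holding blue-key and K40 grants C33 (A5).
Holding gold-permit, C33, and silver-pass grants T6 (A11).
Holding T6 and silver-pass grants amber-token (A10).
amber-key would need black-code, T6, and K40 (A9), but black-code is never granted. violet-pass would need black-code and teal-token (A6), but black-code is never granted. C32 would need L10 and teal-token (A4), but L10 is never granted.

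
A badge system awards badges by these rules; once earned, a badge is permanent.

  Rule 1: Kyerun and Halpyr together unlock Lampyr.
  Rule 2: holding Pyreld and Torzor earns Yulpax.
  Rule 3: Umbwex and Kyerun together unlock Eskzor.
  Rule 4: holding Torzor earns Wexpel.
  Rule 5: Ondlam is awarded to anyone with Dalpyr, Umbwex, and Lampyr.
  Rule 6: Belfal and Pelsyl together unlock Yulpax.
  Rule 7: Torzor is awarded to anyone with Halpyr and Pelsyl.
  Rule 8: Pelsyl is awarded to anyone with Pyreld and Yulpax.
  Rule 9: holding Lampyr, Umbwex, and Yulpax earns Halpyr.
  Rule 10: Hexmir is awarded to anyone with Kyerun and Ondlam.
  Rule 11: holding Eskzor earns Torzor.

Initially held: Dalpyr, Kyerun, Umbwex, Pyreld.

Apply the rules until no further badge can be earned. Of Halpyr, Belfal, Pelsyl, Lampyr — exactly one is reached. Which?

Pelsyl

With Umbwex and Kyerun, Eskzor is earned (Rule 3).
With Eskzor, Torzor is earned (Rule 11).
With Pyreld and Torzor, Yulpax is earned (Rule 2).
With Pyreld and Yulpax, Pelsyl is earned (Rule 8).
Lampyr would need Kyerun and Halpyr (Rule 1), but Halpyr is never earned. Halpyr would need Lampyr, Umbwex, and Yulpax (Rule 9), but Lampyr is never earned. No rule produces Belfal, and it is not given.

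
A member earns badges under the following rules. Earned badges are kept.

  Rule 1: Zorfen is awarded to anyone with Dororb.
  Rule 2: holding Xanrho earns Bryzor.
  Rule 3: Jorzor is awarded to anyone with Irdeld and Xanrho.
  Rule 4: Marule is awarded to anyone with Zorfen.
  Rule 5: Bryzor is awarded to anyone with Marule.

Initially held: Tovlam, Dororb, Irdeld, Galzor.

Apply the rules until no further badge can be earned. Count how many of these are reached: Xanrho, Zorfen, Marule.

With Dororb, Zorfen is earned (Rule 1).
With Zorfen, Marule is earned (Rule 4).
No rule produces Xanrho, and it is not given.
Zorfen: reached.
Marule: reached.
Reached: Zorfen and Marule — 2 of the 3.

2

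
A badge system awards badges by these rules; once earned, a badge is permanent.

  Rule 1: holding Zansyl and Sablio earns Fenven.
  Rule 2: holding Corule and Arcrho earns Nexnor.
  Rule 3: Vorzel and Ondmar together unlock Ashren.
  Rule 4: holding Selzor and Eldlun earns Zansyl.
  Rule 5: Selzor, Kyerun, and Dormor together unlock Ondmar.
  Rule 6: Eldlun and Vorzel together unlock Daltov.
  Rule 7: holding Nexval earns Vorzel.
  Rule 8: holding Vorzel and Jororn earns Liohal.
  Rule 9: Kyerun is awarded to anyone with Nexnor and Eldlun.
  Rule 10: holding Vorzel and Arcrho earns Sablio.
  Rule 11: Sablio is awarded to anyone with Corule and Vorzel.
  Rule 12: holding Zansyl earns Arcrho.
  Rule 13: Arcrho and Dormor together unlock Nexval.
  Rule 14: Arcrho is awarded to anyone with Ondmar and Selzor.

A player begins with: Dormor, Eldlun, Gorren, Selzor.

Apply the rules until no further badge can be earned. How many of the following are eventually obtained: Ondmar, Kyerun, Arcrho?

1

With Selzor and Eldlun, Zansyl is earned (Rule 4).
With Zansyl, Arcrho is earned (Rule 12).
Ondmar would need Selzor, Kyerun, and Dormor (Rule 5), but Kyerun is never earned.
Kyerun would need Nexnor and Eldlun (Rule 9), but Nexnor is never earned.
Arcrho: reached.
Reached: Arcrho — 1 of the 3.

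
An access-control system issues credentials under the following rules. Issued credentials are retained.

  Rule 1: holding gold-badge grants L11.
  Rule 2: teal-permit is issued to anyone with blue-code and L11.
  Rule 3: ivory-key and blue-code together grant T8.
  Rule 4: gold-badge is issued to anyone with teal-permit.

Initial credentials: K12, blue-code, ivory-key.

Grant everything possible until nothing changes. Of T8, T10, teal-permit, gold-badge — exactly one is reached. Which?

Holding ivory-key and blue-code grants T8 (Rule 3).
teal-permit would need blue-code and L11 (Rule 2), but L11 is never granted. No rule produces T10, and it is not given. gold-badge would need teal-permit (Rule 4), but teal-permit is never granted.

T8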